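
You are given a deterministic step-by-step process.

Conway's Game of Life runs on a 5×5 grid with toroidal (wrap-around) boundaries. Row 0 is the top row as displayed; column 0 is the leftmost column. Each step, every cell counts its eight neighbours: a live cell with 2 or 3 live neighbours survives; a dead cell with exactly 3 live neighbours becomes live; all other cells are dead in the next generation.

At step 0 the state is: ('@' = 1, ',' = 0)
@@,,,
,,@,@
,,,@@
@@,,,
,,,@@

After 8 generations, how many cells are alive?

k=0  @@,,,
,,@,@
,,,@@
@@,,,
,,,@@
k=1  @@@,,
,@@,@
,@@@@
@,@,,
,,@,@
k=2  ,,,,@
,,,,@
,,,,@
@,,,,
,,@,@
k=3  @,,,@
@,,@@
@,,,@
@,,@@
@,,@@
k=4  ,@,,,
,@,@,
,@,,,
,@,,,
,@,,,
k=5  @@,,,
@@,,,
@@,,,
@@@,,
@@@,,
k=6  ,,,,@
,,@,@
,,,,@
,,,,@
,,,,@
k=7  @,,,@
@,,,@
@,,,@
@,,@@
@,,@@
k=8  ,@,,,
,@,@,
,@,,,
,@,,,
,@,,,

6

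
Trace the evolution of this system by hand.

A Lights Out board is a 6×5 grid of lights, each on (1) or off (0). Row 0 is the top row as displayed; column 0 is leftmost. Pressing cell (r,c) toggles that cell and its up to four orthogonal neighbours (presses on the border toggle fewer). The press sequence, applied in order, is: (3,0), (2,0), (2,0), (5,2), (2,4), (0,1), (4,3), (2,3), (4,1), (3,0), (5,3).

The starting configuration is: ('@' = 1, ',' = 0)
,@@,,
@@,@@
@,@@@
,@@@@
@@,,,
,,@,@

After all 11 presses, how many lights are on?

11

[0] ,@@,,
@@,@@
@,@@@
,@@@@
@@,,,
,,@,@
[1] ,@@,,
@@,@@
,,@@@
@,@@@
,@,,,
,,@,@
[2] ,@@,,
,@,@@
@@@@@
,,@@@
,@,,,
,,@,@
[3] ,@@,,
@@,@@
,,@@@
@,@@@
,@,,,
,,@,@
[4] ,@@,,
@@,@@
,,@@@
@,@@@
,@@,,
,@,@@
[5] ,@@,,
@@,@,
,,@,,
@,@@,
,@@,,
,@,@@
[6] @,,,,
@,,@,
,,@,,
@,@@,
,@@,,
,@,@@
[7] @,,,,
@,,@,
,,@,,
@,@,,
,@,@@
,@,,@
[8] @,,,,
@,,,,
,,,@@
@,@@,
,@,@@
,@,,@
[9] @,,,,
@,,,,
,,,@@
@@@@,
@,@@@
,,,,@
[10] @,,,,
@,,,,
@,,@@
,,@@,
,,@@@
,,,,@
[11] @,,,,
@,,,,
@,,@@
,,@@,
,,@,@
,,@@,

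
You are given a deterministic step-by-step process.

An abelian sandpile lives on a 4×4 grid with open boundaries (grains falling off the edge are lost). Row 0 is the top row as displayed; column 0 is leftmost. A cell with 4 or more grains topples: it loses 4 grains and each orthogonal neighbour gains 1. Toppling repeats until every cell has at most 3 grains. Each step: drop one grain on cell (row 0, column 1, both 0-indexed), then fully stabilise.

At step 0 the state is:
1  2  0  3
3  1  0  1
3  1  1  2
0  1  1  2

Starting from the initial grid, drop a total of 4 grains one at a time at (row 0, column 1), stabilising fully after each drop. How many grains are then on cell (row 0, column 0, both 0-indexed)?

2

k=0  1  2  0  3
3  1  0  1
3  1  1  2
0  1  1  2
k=1  1  3  0  3
3  1  0  1
3  1  1  2
0  1  1  2
k=2  2  0  1  3
3  2  0  1
3  1  1  2
0  1  1  2
k=3  2  1  1  3
3  2  0  1
3  1  1  2
0  1  1  2
k=4  2  2  1  3
3  2  0  1
3  1  1  2
0  1  1  2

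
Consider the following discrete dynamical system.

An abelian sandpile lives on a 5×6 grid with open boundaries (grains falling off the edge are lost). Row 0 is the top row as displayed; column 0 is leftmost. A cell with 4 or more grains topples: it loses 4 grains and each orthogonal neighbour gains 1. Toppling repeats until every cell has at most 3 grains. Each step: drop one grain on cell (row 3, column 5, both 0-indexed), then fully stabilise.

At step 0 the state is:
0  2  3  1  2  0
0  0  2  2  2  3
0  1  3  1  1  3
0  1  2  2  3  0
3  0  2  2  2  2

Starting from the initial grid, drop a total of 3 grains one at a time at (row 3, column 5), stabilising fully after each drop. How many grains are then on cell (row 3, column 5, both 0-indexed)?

gen 0: 0  2  3  1  2  0
0  0  2  2  2  3
0  1  3  1  1  3
0  1  2  2  3  0
3  0  2  2  2  2
gen 1: 0  2  3  1  2  0
0  0  2  2  2  3
0  1  3  1  1  3
0  1  2  2  3  1
3  0  2  2  2  2
gen 2: 0  2  3  1  2  0
0  0  2  2  2  3
0  1  3  1  1  3
0  1  2  2  3  2
3  0  2  2  2  2
gen 3: 0  2  3  1  2  0
0  0  2  2  2  3
0  1  3  1  1  3
0  1  2  2  3  3
3  0  2  2  2  2

3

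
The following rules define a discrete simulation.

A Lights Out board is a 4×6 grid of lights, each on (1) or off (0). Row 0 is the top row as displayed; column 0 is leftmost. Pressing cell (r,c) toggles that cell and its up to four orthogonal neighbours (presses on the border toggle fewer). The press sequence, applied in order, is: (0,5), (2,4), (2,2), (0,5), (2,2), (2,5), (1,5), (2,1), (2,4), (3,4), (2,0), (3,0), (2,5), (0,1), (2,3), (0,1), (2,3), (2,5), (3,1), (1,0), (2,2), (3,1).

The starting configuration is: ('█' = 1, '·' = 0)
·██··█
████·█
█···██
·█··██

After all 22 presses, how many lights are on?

t=0: ·██··█
████·█
█···██
·█··██
t=1: ·██·█·
████··
█···██
·█··██
t=2: ·██·█·
█████·
█··█··
·█···█
t=3: ·██·█·
██·██·
███···
·██··█
t=4: ·██··█
██·███
███···
·██··█
t=5: ·██··█
██████
█··█··
·█···█
t=6: ·██··█
█████·
█··███
·█····
t=7: ·██···
████·█
█··██·
·█····
t=8: ·██···
█·██·█
·████·
······
t=9: ·██···
█·████
·██··█
····█·
t=10: ·██···
█·████
·██·██
···█·█
t=11: ·██···
··████
█·█·██
█··█·█
t=12: ·██···
··████
··█·██
·█·█·█
t=13: ·██···
··███·
··█···
·█·█··
t=14: █·····
·████·
··█···
·█·█··
t=15: █·····
·██·█·
···██·
·█····
t=16: ·██···
··█·█·
···██·
·█····
t=17: ·██···
··███·
··█···
·█·█··
t=18: ·██···
··████
··█·██
·█·█·█
t=19: ·██···
··████
·██·██
█·██·█
t=20: ███···
██████
███·██
█·██·█
t=21: ███···
██·███
█··███
█··█·█
t=22: ███···
██·███
██·███
·███·█

17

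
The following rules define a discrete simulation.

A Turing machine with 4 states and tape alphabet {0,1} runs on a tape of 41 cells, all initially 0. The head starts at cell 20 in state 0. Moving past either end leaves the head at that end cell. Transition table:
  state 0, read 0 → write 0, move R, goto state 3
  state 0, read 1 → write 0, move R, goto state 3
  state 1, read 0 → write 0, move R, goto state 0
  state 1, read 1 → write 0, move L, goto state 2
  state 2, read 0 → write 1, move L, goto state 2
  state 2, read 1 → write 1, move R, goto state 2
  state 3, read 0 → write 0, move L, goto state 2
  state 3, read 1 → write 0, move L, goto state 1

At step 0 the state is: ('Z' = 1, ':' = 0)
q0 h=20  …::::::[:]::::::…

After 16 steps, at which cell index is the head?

t=0: q0 h=20  …::::::[:]::::::…
t=1: q3 h=21  …::::::[:]::::::…
t=2: q2 h=20  …::::::[:]::::::…
t=3: q2 h=19  …::::::[:]Z:::::…
t=4: q2 h=18  …::::::[:]ZZ::::…
t=5: q2 h=17  …::::::[:]ZZZ:::…
t=6: q2 h=16  …::::::[:]ZZZZ::…
t=7: q2 h=15  …::::::[:]ZZZZZ:…
t=8: q2 h=14  …::::::[:]ZZZZZZ…
t=9: q2 h=13  …::::::[:]ZZZZZZ…
t=10: q2 h=12  …::::::[:]ZZZZZZ…
t=11: q2 h=11  …::::::[:]ZZZZZZ…
t=12: q2 h=10  …::::::[:]ZZZZZZ…
t=13: q2 h= 9  …::::::[:]ZZZZZZ…
t=14: q2 h= 8  …::::::[:]ZZZZZZ…
t=15: q2 h= 7  …::::::[:]ZZZZZZ…
t=16: q2 h= 6  |::::::[:]ZZZZZZ…

6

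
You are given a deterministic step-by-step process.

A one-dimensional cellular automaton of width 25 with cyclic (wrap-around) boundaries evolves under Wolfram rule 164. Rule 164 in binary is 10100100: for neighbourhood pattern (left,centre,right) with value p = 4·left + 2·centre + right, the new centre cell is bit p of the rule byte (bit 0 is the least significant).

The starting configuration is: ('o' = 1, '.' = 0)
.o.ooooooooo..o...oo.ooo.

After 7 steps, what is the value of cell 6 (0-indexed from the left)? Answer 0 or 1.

gen 0: .o.ooooooooo..o...oo.ooo.
gen 1: .oo.ooooooo...o.....o.o..
gen 2: ...o.ooooo....o.....ooo..
gen 3: ...oo.ooo.....o......o...
gen 4: .....o.o......o......o...
gen 5: .....ooo......o......o...
gen 6: ......o.......o......o...
gen 7: ......o.......o......o...

1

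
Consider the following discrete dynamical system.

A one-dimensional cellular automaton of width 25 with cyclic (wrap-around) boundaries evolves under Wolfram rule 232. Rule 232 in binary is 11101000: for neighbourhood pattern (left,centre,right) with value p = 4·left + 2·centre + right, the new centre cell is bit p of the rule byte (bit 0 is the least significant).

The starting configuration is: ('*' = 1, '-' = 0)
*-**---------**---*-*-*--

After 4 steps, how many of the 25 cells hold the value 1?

step 0: *-**---------**---*-*-*--
step 1: -***---------**----*-*---
step 2: -***---------**-----*----
step 3: -***---------**----------
step 4: -***---------**----------

5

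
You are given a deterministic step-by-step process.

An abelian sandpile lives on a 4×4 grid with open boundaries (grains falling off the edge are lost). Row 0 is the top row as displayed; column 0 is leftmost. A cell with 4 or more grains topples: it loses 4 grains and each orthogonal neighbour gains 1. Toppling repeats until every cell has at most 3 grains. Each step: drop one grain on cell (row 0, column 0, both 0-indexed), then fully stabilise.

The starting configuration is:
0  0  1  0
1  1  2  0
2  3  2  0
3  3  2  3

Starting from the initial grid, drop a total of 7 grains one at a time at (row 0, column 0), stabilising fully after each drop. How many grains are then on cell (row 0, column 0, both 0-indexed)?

t=0: 0  0  1  0
1  1  2  0
2  3  2  0
3  3  2  3
t=1: 1  0  1  0
1  1  2  0
2  3  2  0
3  3  2  3
t=2: 2  0  1  0
1  1  2  0
2  3  2  0
3  3  2  3
t=3: 3  0  1  0
1  1  2  0
2  3  2  0
3  3  2  3
t=4: 0  1  1  0
2  1  2  0
2  3  2  0
3  3  2  3
t=5: 1  1  1  0
2  1  2  0
2  3  2  0
3  3  2  3
t=6: 2  1  1  0
2  1  2  0
2  3  2  0
3  3  2  3
t=7: 3  1  1  0
2  1  2  0
2  3  2  0
3  3  2  3

3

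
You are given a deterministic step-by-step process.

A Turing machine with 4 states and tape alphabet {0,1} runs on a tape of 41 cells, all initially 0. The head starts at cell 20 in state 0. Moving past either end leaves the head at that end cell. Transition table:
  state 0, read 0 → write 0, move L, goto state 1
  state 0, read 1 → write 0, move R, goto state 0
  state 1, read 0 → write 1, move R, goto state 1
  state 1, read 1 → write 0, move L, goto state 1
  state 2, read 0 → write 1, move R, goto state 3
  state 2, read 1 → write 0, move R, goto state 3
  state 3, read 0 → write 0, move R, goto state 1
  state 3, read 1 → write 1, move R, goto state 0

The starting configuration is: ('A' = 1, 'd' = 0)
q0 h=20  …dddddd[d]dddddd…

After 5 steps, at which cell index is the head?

0) q0 h=20  …dddddd[d]dddddd…
1) q1 h=19  …dddddd[d]dddddd…
2) q1 h=20  …dddddA[d]dddddd…
3) q1 h=21  …ddddAA[d]dddddd…
4) q1 h=22  …dddAAA[d]dddddd…
5) q1 h=23  …ddAAAA[d]dddddd…

23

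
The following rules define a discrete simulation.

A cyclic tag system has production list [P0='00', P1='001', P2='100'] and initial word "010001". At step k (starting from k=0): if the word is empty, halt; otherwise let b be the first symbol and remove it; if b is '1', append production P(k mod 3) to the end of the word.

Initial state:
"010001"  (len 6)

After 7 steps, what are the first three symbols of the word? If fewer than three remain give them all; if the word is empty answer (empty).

gen 0: "010001"  (len 6)
gen 1: "10001"  (len 5)
gen 2: "0001001"  (len 7)
gen 3: "001001"  (len 6)
gen 4: "01001"  (len 5)
gen 5: "1001"  (len 4)
gen 6: "001100"  (len 6)
gen 7: "01100"  (len 5)

011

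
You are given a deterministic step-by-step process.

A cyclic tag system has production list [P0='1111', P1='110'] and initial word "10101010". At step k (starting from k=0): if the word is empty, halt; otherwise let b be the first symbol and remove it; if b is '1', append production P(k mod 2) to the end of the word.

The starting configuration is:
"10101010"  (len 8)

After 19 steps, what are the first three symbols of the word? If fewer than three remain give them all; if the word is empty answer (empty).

111

k=0  "10101010"  (len 8)
k=1  "01010101111"  (len 11)
k=2  "1010101111"  (len 10)
k=3  "0101011111111"  (len 13)
k=4  "101011111111"  (len 12)
k=5  "010111111111111"  (len 15)
k=6  "10111111111111"  (len 14)
k=7  "01111111111111111"  (len 17)
k=8  "1111111111111111"  (len 16)
k=9  "1111111111111111111"  (len 19)
k=10  "111111111111111111110"  (len 21)
k=11  "111111111111111111101111"  (len 24)
k=12  "11111111111111111101111110"  (len 26)
k=13  "11111111111111111011111101111"  (len 29)
k=14  "1111111111111111011111101111110"  (len 31)
k=15  "1111111111111110111111011111101111"  (len 34)
k=16  "111111111111110111111011111101111110"  (len 36)
k=17  "111111111111101111110111111011111101111"  (len 39)
k=18  "11111111111101111110111111011111101111110"  (len 41)
k=19  "11111111111011111101111110111111011111101111"  (len 44)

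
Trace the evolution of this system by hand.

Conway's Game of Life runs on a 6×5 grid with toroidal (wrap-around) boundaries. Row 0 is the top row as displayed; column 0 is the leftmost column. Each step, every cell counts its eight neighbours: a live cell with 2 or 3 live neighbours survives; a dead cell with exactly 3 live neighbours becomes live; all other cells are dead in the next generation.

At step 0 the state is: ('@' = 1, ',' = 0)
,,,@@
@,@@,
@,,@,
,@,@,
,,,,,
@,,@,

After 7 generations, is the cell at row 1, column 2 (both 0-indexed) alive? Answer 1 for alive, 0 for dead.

1

0) ,,,@@
@,@@,
@,,@,
,@,@,
,,,,,
@,,@,
1) @@,,,
@@@,,
@,,@,
,,@,@
,,@,@
,,,@,
2) @,,,@
,,@,,
@,,@,
@@@,@
,,@,@
@@@@@
3) ,,,,,
@@,@,
@,,@,
,,@,,
,,,,,
,,@,,
4) ,@@,,
@@@,,
@,,@,
,,,,,
,,,,,
,,,,,
5) @,@,,
@,,@@
@,@,@
,,,,,
,,,,,
,,,,,
6) @@,@,
,,@,,
@@,,,
,,,,,
,,,,,
,,,,,
7) ,@@,,
,,@,@
,@,,,
,,,,,
,,,,,
,,,,,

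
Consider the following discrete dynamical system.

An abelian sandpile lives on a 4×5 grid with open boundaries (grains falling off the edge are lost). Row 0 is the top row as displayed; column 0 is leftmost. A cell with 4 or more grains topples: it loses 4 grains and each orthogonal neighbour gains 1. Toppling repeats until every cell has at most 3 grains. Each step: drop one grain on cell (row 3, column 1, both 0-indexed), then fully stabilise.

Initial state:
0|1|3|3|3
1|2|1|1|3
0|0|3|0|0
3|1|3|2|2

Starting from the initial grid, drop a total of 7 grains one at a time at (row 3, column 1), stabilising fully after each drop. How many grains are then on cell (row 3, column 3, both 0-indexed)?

k=0  0|1|3|3|3
1|2|1|1|3
0|0|3|0|0
3|1|3|2|2
k=1  0|1|3|3|3
1|2|1|1|3
0|0|3|0|0
3|2|3|2|2
k=2  0|1|3|3|3
1|2|1|1|3
0|0|3|0|0
3|3|3|2|2
k=3  0|1|3|3|3
1|2|2|1|3
1|2|0|1|0
0|2|1|3|2
k=4  0|1|3|3|3
1|2|2|1|3
1|2|0|1|0
0|3|1|3|2
k=5  0|1|3|3|3
1|2|2|1|3
1|3|0|1|0
1|0|2|3|2
k=6  0|1|3|3|3
1|2|2|1|3
1|3|0|1|0
1|1|2|3|2
k=7  0|1|3|3|3
1|2|2|1|3
1|3|0|1|0
1|2|2|3|2

3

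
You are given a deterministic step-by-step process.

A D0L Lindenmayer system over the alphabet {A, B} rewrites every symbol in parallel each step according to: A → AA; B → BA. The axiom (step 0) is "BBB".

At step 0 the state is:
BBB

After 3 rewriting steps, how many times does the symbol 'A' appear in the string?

21

[0] BBB
[1] BABABA
[2] BAAABAAABAAA
[3] BAAAAAAABAAAAAAABAAAAAAA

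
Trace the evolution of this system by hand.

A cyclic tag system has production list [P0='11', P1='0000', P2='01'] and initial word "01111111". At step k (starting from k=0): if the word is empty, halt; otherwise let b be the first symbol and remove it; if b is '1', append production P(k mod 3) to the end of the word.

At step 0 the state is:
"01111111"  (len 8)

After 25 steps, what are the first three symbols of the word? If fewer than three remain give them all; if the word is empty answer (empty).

gen 0: "01111111"  (len 8)
gen 1: "1111111"  (len 7)
gen 2: "1111110000"  (len 10)
gen 3: "11111000001"  (len 11)
gen 4: "111100000111"  (len 12)
gen 5: "111000001110000"  (len 15)
gen 6: "1100000111000001"  (len 16)
gen 7: "10000011100000111"  (len 17)
gen 8: "00000111000001110000"  (len 20)
gen 9: "0000111000001110000"  (len 19)
gen 10: "000111000001110000"  (len 18)
gen 11: "00111000001110000"  (len 17)
gen 12: "0111000001110000"  (len 16)
gen 13: "111000001110000"  (len 15)
gen 14: "110000011100000000"  (len 18)
gen 15: "1000001110000000001"  (len 19)
gen 16: "00000111000000000111"  (len 20)
gen 17: "0000111000000000111"  (len 19)
gen 18: "000111000000000111"  (len 18)
gen 19: "00111000000000111"  (len 17)
gen 20: "0111000000000111"  (len 16)
gen 21: "111000000000111"  (len 15)
gen 22: "1100000000011111"  (len 16)
gen 23: "1000000000111110000"  (len 19)
gen 24: "00000000011111000001"  (len 20)
gen 25: "0000000011111000001"  (len 19)

000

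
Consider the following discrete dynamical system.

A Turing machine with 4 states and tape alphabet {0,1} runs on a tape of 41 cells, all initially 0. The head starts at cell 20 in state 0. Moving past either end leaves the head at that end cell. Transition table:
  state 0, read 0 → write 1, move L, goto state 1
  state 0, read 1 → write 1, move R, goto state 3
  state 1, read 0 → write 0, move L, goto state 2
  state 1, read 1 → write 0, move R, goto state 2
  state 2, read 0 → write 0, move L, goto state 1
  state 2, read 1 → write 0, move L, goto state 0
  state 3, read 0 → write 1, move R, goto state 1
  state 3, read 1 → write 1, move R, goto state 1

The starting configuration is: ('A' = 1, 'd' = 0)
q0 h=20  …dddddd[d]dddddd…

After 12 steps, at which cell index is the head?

k=0  q0 h=20  …dddddd[d]dddddd…
k=1  q1 h=19  …dddddd[d]Addddd…
k=2  q2 h=18  …dddddd[d]dAdddd…
k=3  q1 h=17  …dddddd[d]ddAddd…
k=4  q2 h=16  …dddddd[d]dddAdd…
k=5  q1 h=15  …dddddd[d]ddddAd…
k=6  q2 h=14  …dddddd[d]dddddA…
k=7  q1 h=13  …dddddd[d]dddddd…
k=8  q2 h=12  …dddddd[d]dddddd…
k=9  q1 h=11  …dddddd[d]dddddd…
k=10  q2 h=10  …dddddd[d]dddddd…
k=11  q1 h= 9  …dddddd[d]dddddd…
k=12  q2 h= 8  …dddddd[d]dddddd…

8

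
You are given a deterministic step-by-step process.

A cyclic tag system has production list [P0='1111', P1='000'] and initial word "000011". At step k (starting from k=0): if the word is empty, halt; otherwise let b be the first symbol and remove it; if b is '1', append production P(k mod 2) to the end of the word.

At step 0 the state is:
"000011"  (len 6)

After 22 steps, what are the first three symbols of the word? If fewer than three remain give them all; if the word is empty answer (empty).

step 0: "000011"  (len 6)
step 1: "00011"  (len 5)
step 2: "0011"  (len 4)
step 3: "011"  (len 3)
step 4: "11"  (len 2)
step 5: "11111"  (len 5)
step 6: "1111000"  (len 7)
step 7: "1110001111"  (len 10)
step 8: "110001111000"  (len 12)
step 9: "100011110001111"  (len 15)
step 10: "00011110001111000"  (len 17)
step 11: "0011110001111000"  (len 16)
step 12: "011110001111000"  (len 15)
step 13: "11110001111000"  (len 14)
step 14: "1110001111000000"  (len 16)
step 15: "1100011110000001111"  (len 19)
step 16: "100011110000001111000"  (len 21)
step 17: "000111100000011110001111"  (len 24)
step 18: "00111100000011110001111"  (len 23)
step 19: "0111100000011110001111"  (len 22)
step 20: "111100000011110001111"  (len 21)
step 21: "111000000111100011111111"  (len 24)
step 22: "11000000111100011111111000"  (len 26)

110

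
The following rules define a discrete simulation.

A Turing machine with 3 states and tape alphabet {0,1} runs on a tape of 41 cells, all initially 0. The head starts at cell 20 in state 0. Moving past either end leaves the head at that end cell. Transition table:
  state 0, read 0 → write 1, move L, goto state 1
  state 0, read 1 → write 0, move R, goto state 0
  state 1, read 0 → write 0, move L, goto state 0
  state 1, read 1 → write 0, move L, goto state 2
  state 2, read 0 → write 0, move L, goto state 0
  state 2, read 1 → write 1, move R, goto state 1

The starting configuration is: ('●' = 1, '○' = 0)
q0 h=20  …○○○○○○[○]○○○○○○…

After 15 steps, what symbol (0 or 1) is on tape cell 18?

1

k=0  q0 h=20  …○○○○○○[○]○○○○○○…
k=1  q1 h=19  …○○○○○○[○]●○○○○○…
k=2  q0 h=18  …○○○○○○[○]○●○○○○…
k=3  q1 h=17  …○○○○○○[○]●○●○○○…
k=4  q0 h=16  …○○○○○○[○]○●○●○○…
k=5  q1 h=15  …○○○○○○[○]●○●○●○…
k=6  q0 h=14  …○○○○○○[○]○●○●○●…
k=7  q1 h=13  …○○○○○○[○]●○●○●○…
k=8  q0 h=12  …○○○○○○[○]○●○●○●…
k=9  q1 h=11  …○○○○○○[○]●○●○●○…
k=10  q0 h=10  …○○○○○○[○]○●○●○●…
k=11  q1 h= 9  …○○○○○○[○]●○●○●○…
k=12  q0 h= 8  …○○○○○○[○]○●○●○●…
k=13  q1 h= 7  …○○○○○○[○]●○●○●○…
k=14  q0 h= 6  |○○○○○○[○]○●○●○●…
k=15  q1 h= 5  |○○○○○[○]●○●○●○…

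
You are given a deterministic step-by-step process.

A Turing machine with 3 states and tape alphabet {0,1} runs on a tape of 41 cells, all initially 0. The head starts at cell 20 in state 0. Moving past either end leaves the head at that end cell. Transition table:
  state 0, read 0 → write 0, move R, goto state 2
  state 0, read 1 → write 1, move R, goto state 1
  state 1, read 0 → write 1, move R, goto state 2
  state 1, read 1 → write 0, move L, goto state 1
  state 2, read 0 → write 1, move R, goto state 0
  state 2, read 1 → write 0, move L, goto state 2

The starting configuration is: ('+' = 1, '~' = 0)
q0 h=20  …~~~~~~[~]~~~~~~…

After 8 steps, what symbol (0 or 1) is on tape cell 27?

gen 0: q0 h=20  …~~~~~~[~]~~~~~~…
gen 1: q2 h=21  …~~~~~~[~]~~~~~~…
gen 2: q0 h=22  …~~~~~+[~]~~~~~~…
gen 3: q2 h=23  …~~~~+~[~]~~~~~~…
gen 4: q0 h=24  …~~~+~+[~]~~~~~~…
gen 5: q2 h=25  …~~+~+~[~]~~~~~~…
gen 6: q0 h=26  …~+~+~+[~]~~~~~~…
gen 7: q2 h=27  …+~+~+~[~]~~~~~~…
gen 8: q0 h=28  …~+~+~+[~]~~~~~~…

1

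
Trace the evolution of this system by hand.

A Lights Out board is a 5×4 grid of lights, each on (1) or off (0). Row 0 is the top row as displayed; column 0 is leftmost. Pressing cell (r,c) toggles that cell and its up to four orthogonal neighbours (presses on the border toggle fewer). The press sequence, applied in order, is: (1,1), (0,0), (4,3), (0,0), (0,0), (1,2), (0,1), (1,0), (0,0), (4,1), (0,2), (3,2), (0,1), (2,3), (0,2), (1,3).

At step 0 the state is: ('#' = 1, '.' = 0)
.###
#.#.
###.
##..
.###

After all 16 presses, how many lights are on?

k=0  .###
#.#.
###.
##..
.###
k=1  ..##
.#..
#.#.
##..
.###
k=2  ####
##..
#.#.
##..
.###
k=3  ####
##..
#.#.
##.#
.#..
k=4  ..##
.#..
#.#.
##.#
.#..
k=5  ####
##..
#.#.
##.#
.#..
k=6  ##.#
#.##
#...
##.#
.#..
k=7  ..##
####
#...
##.#
.#..
k=8  #.##
..##
....
##.#
.#..
k=9  .###
#.##
....
##.#
.#..
k=10  .###
#.##
....
#..#
#.#.
k=11  ....
#..#
....
#..#
#.#.
k=12  ....
#..#
..#.
###.
#...
k=13  ###.
##.#
..#.
###.
#...
k=14  ###.
##..
...#
####
#...
k=15  #..#
###.
...#
####
#...
k=16  #...
##.#
....
####
#...

9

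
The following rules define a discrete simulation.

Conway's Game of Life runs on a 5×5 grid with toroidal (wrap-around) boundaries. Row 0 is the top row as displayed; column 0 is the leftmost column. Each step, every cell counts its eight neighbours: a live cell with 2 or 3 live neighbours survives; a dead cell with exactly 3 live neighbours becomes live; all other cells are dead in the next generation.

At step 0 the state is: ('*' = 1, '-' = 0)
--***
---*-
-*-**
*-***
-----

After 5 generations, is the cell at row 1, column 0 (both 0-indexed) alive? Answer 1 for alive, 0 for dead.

step 0: --***
---*-
-*-**
*-***
-----
step 1: --***
*----
-*---
***--
**---
step 2: --***
*****
--*--
--*--
-----
step 3: -----
*----
*---*
-----
--*--
step 4: -----
*---*
*---*
-----
-----
step 5: -----
*---*
*---*
-----
-----

1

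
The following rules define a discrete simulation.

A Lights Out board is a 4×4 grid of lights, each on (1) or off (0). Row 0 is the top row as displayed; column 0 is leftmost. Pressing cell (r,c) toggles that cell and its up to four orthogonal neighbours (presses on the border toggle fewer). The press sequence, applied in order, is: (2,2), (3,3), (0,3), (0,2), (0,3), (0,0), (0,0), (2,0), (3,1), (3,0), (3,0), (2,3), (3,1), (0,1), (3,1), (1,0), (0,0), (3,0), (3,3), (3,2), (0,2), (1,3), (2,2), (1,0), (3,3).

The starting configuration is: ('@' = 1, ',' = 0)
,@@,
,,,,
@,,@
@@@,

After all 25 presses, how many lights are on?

6

0) ,@@,
,,,,
@,,@
@@@,
1) ,@@,
,,@,
@@@,
@@,,
2) ,@@,
,,@,
@@@@
@@@@
3) ,@,@
,,@@
@@@@
@@@@
4) ,,@,
,,,@
@@@@
@@@@
5) ,,,@
,,,,
@@@@
@@@@
6) @@,@
@,,,
@@@@
@@@@
7) ,,,@
,,,,
@@@@
@@@@
8) ,,,@
@,,,
,,@@
,@@@
9) ,,,@
@,,,
,@@@
@,,@
10) ,,,@
@,,,
@@@@
,@,@
11) ,,,@
@,,,
,@@@
@,,@
12) ,,,@
@,,@
,@,,
@,,,
13) ,,,@
@,,@
,,,,
,@@,
14) @@@@
@@,@
,,,,
,@@,
15) @@@@
@@,@
,@,,
@,,,
16) ,@@@
,,,@
@@,,
@,,,
17) @,@@
@,,@
@@,,
@,,,
18) @,@@
@,,@
,@,,
,@,,
19) @,@@
@,,@
,@,@
,@@@
20) @,@@
@,,@
,@@@
,,,,
21) @@,,
@,@@
,@@@
,,,,
22) @@,@
@,,,
,@@,
,,,,
23) @@,@
@,@,
,,,@
,,@,
24) ,@,@
,@@,
@,,@
,,@,
25) ,@,@
,@@,
@,,,
,,,@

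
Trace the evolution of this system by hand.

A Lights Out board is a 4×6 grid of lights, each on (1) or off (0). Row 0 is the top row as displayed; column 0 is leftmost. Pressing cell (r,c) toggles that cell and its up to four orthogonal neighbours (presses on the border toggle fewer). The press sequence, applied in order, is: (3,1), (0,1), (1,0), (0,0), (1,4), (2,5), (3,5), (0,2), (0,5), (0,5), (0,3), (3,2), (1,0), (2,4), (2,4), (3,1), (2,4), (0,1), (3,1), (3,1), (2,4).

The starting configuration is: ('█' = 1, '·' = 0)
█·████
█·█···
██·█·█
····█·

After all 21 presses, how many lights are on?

gen 0: █·████
█·█···
██·█·█
····█·
gen 1: █·████
█·█···
█··█·█
███·█·
gen 2: ·█·███
███···
█··█·█
███·█·
gen 3: ██·███
··█···
···█·█
███·█·
gen 4: ···███
█·█···
···█·█
███·█·
gen 5: ···█·█
█·████
···███
███·█·
gen 6: ···█·█
█·███·
···█··
███·██
gen 7: ···█·█
█·███·
···█·█
███···
gen 8: ·██··█
█··██·
···█·█
███···
gen 9: ·██·█·
█··███
···█·█
███···
gen 10: ·██··█
█··██·
···█·█
███···
gen 11: ·█·███
█···█·
···█·█
███···
gen 12: ·█·███
█···█·
··██·█
█··█··
gen 13: ██·███
·█··█·
█·██·█
█··█··
gen 14: ██·███
·█····
█·█·█·
█··██·
gen 15: ██·███
·█··█·
█·██·█
█··█··
gen 16: ██·███
·█··█·
████·█
·███··
gen 17: ██·███
·█····
███·█·
·████·
gen 18: ··████
······
███·█·
·████·
gen 19: ··████
······
█·█·█·
█··██·
gen 20: ··████
······
███·█·
·████·
gen 21: ··████
····█·
████·█
·███··

13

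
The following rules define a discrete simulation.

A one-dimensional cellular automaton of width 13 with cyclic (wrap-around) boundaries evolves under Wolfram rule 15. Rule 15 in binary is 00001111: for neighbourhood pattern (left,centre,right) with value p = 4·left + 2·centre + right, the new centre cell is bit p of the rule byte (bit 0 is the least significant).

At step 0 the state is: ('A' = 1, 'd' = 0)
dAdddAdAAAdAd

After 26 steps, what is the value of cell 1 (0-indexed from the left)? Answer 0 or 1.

k=0  dAdddAdAAAdAd
k=1  AAdAAAdAdddAd
k=2  AddAdddAdAAAd
k=3  AdAAdAAAdAddd
k=4  AdAddAdddAdAA
k=5  ddAdAAdAAAdAd
k=6  AAAdAddAdddAd
k=7  AdddAdAAdAAAd
k=8  AdAAAdAddAddd
k=9  AdAdddAdAAdAA
k=10  ddAdAAAdAddAd
k=11  AAAdAdddAdAAd
k=12  AdddAdAAAdAdd
k=13  AdAAAdAdddAdA
k=14  ddAdddAdAAAdA
k=15  dAAdAAAdAdddA
k=16  dAddAdddAdAAA
k=17  dAdAAdAAAdAdd
k=18  AAdAddAdddAdA
k=19  dddAdAAdAAAdA
k=20  dAAAdAddAdddA
k=21  dAdddAdAAdAAA
k=22  dAdAAAdAddAdd
k=23  AAdAdddAdAAdA
k=24  dddAdAAAdAddA
k=25  dAAAdAdddAdAA
k=26  dAdddAdAAAdAd

1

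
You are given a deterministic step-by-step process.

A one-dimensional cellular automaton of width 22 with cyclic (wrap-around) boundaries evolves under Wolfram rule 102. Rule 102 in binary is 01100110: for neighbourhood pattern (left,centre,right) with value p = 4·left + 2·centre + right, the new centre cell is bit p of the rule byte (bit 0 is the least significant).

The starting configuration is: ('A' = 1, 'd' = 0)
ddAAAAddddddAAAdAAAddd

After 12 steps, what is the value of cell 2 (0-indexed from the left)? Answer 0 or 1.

0

step 0: ddAAAAddddddAAAdAAAddd
step 1: dAdddAdddddAddAAddAddd
step 2: AAddAAddddAAdAdAdAAddd
step 3: dAdAdAdddAdAAAAAAdAddA
step 4: AAAAAAddAAAdddddAAAdAA
step 5: dddddAdAddAddddAddAAdd
step 6: ddddAAAAdAAdddAAdAdAdd
step 7: dddAdddAAdAddAdAAAAAdd
step 8: ddAAddAdAAAdAAAddddAdd
step 9: dAdAdAAAddAAddAdddAAdd
step 10: AAAAAddAdAdAdAAddAdAdd
step 11: ddddAdAAAAAAAdAdAAAAdA
step 12: dddAAAddddddAAAAdddAAA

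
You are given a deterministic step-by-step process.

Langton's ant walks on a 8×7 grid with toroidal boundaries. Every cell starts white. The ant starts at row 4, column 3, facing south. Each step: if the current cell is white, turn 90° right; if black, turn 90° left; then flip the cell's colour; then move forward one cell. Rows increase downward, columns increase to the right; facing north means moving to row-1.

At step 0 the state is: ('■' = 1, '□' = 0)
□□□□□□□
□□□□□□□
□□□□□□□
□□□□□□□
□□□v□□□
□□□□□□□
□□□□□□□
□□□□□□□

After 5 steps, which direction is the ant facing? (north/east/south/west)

east

gen 0: □□□□□□□
□□□□□□□
□□□□□□□
□□□□□□□
□□□v□□□
□□□□□□□
□□□□□□□
□□□□□□□
gen 1: □□□□□□□
□□□□□□□
□□□□□□□
□□□□□□□
□□<■□□□
□□□□□□□
□□□□□□□
□□□□□□□
gen 2: □□□□□□□
□□□□□□□
□□□□□□□
□□^□□□□
□□■■□□□
□□□□□□□
□□□□□□□
□□□□□□□
gen 3: □□□□□□□
□□□□□□□
□□□□□□□
□□■>□□□
□□■■□□□
□□□□□□□
□□□□□□□
□□□□□□□
gen 4: □□□□□□□
□□□□□□□
□□□□□□□
□□■■□□□
□□■v□□□
□□□□□□□
□□□□□□□
□□□□□□□
gen 5: □□□□□□□
□□□□□□□
□□□□□□□
□□■■□□□
□□■□>□□
□□□□□□□
□□□□□□□
□□□□□□□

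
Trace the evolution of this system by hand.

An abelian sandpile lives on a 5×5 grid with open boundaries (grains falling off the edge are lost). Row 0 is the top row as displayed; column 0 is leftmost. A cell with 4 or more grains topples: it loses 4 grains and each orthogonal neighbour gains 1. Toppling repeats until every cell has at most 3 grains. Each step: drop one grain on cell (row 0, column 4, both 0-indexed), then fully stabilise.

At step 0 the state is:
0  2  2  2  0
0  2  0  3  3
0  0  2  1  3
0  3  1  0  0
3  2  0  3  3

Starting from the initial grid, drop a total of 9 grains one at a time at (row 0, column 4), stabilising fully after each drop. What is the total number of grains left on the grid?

gen 0: 0  2  2  2  0
0  2  0  3  3
0  0  2  1  3
0  3  1  0  0
3  2  0  3  3
gen 1: 0  2  2  2  1
0  2  0  3  3
0  0  2  1  3
0  3  1  0  0
3  2  0  3  3
gen 2: 0  2  2  2  2
0  2  0  3  3
0  0  2  1  3
0  3  1  0  0
3  2  0  3  3
gen 3: 0  2  2  2  3
0  2  0  3  3
0  0  2  1  3
0  3  1  0  0
3  2  0  3  3
gen 4: 0  2  3  0  2
0  2  1  1  2
0  0  2  3  0
0  3  1  0  1
3  2  0  3  3
gen 5: 0  2  3  0  3
0  2  1  1  2
0  0  2  3  0
0  3  1  0  1
3  2  0  3  3
gen 6: 0  2  3  1  0
0  2  1  1  3
0  0  2  3  0
0  3  1  0  1
3  2  0  3  3
gen 7: 0  2  3  1  1
0  2  1  1  3
0  0  2  3  0
0  3  1  0  1
3  2  0  3  3
gen 8: 0  2  3  1  2
0  2  1  1  3
0  0  2  3  0
0  3  1  0  1
3  2  0  3  3
gen 9: 0  2  3  1  3
0  2  1  1  3
0  0  2  3  0
0  3  1  0  1
3  2  0  3  3

37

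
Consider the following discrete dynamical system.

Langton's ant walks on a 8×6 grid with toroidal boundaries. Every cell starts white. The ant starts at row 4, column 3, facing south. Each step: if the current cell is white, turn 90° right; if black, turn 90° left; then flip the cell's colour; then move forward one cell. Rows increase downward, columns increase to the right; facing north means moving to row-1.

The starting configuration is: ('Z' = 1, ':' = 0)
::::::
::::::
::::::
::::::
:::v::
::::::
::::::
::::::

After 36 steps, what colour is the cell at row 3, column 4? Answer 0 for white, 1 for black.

gen 0: ::::::
::::::
::::::
::::::
:::v::
::::::
::::::
::::::
gen 1: ::::::
::::::
::::::
::::::
::<Z::
::::::
::::::
::::::
gen 2: ::::::
::::::
::::::
::^:::
::ZZ::
::::::
::::::
::::::
gen 3: ::::::
::::::
::::::
::Z>::
::ZZ::
::::::
::::::
::::::
gen 4: ::::::
::::::
::::::
::ZZ::
::Zv::
::::::
::::::
::::::
gen 5: ::::::
::::::
::::::
::ZZ::
::Z:>:
::::::
::::::
::::::
gen 6: ::::::
::::::
::::::
::ZZ::
::Z:Z:
::::v:
::::::
::::::
gen 7: ::::::
::::::
::::::
::ZZ::
::Z:Z:
:::<Z:
::::::
::::::
gen 8: ::::::
::::::
::::::
::ZZ::
::Z^Z:
:::ZZ:
::::::
::::::
gen 9: ::::::
::::::
::::::
::ZZ::
::ZZ>:
:::ZZ:
::::::
::::::
gen 10: ::::::
::::::
::::::
::ZZ^:
::ZZ::
:::ZZ:
::::::
::::::
gen 11: ::::::
::::::
::::::
::ZZZ>
::ZZ::
:::ZZ:
::::::
::::::
gen 12: ::::::
::::::
::::::
::ZZZZ
::ZZ:v
:::ZZ:
::::::
::::::
gen 13: ::::::
::::::
::::::
::ZZZZ
::ZZ<Z
:::ZZ:
::::::
::::::
gen 14: ::::::
::::::
::::::
::ZZ^Z
::ZZZZ
:::ZZ:
::::::
::::::
gen 15: ::::::
::::::
::::::
::Z<:Z
::ZZZZ
:::ZZ:
::::::
::::::
gen 16: ::::::
::::::
::::::
::Z::Z
::ZvZZ
:::ZZ:
::::::
::::::
gen 17: ::::::
::::::
::::::
::Z::Z
::Z:>Z
:::ZZ:
::::::
::::::
gen 18: ::::::
::::::
::::::
::Z:^Z
::Z::Z
:::ZZ:
::::::
::::::
gen 19: ::::::
::::::
::::::
::Z:Z>
::Z::Z
:::ZZ:
::::::
::::::
gen 20: ::::::
::::::
:::::^
::Z:Z:
::Z::Z
:::ZZ:
::::::
::::::
gen 21: ::::::
::::::
>::::Z
::Z:Z:
::Z::Z
:::ZZ:
::::::
::::::
gen 22: ::::::
::::::
Z::::Z
v:Z:Z:
::Z::Z
:::ZZ:
::::::
::::::
gen 23: ::::::
::::::
Z::::Z
Z:Z:Z<
::Z::Z
:::ZZ:
::::::
::::::
gen 24: ::::::
::::::
Z::::^
Z:Z:ZZ
::Z::Z
:::ZZ:
::::::
::::::
gen 25: ::::::
::::::
Z:::<:
Z:Z:ZZ
::Z::Z
:::ZZ:
::::::
::::::
gen 26: ::::::
::::^:
Z:::Z:
Z:Z:ZZ
::Z::Z
:::ZZ:
::::::
::::::
gen 27: ::::::
::::Z>
Z:::Z:
Z:Z:ZZ
::Z::Z
:::ZZ:
::::::
::::::
gen 28: ::::::
::::ZZ
Z:::Zv
Z:Z:ZZ
::Z::Z
:::ZZ:
::::::
::::::
gen 29: ::::::
::::ZZ
Z:::<Z
Z:Z:ZZ
::Z::Z
:::ZZ:
::::::
::::::
gen 30: ::::::
::::ZZ
Z::::Z
Z:Z:vZ
::Z::Z
:::ZZ:
::::::
::::::
gen 31: ::::::
::::ZZ
Z::::Z
Z:Z::>
::Z::Z
:::ZZ:
::::::
::::::
gen 32: ::::::
::::ZZ
Z::::^
Z:Z:::
::Z::Z
:::ZZ:
::::::
::::::
gen 33: ::::::
::::ZZ
Z:::<:
Z:Z:::
::Z::Z
:::ZZ:
::::::
::::::
gen 34: ::::::
::::^Z
Z:::Z:
Z:Z:::
::Z::Z
:::ZZ:
::::::
::::::
gen 35: ::::::
:::<:Z
Z:::Z:
Z:Z:::
::Z::Z
:::ZZ:
::::::
::::::
gen 36: :::^::
:::Z:Z
Z:::Z:
Z:Z:::
::Z::Z
:::ZZ:
::::::
::::::

0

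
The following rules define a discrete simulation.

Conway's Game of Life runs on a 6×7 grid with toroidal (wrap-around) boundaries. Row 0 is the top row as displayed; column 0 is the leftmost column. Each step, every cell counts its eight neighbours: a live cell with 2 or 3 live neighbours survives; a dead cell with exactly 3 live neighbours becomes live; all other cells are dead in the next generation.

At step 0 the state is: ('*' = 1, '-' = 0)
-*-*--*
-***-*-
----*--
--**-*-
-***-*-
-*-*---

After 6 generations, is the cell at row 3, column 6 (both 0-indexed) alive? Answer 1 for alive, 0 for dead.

0

t=0: -*-*--*
-***-*-
----*--
--**-*-
-***-*-
-*-*---
t=1: -*-*---
**-*-*-
-*---*-
-*---*-
-*-----
-*-*---
t=2: -*-*---
**----*
-*---*-
***----
**-----
**-----
t=3: ------*
-*----*
-------
--*---*
------*
-------
t=4: *------
*------
*------
-------
-------
-------
t=5: -------
**----*
-------
-------
-------
-------
t=6: *------
*------
*------
-------
-------
-------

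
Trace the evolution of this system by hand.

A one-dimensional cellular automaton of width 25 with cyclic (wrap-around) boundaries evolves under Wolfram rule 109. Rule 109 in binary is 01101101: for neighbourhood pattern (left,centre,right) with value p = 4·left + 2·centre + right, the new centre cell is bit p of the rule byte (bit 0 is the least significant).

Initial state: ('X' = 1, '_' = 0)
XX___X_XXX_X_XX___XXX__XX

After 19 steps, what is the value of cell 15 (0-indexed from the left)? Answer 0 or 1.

1

t=0: XX___X_XXX_X_XX___XXX__XX
t=1: _X_X_XXX_XXXXXX_X_X_X__X_
t=2: _XXXXX_XXX____XXXXXXX__X_
t=3: _X___XXX_X_XX_X_____X__X_
t=4: _X_X_X_XXXXXXXX_XXX_X__X_
t=5: _XXXXXXX______XXX_XXX__X_
t=6: _X_____X_XXXX_X_XXX_X__X_
t=7: _X_XXX_XXX__XXXXX_XXX__X_
t=8: _XXX_XXX_X__X___XXX_X__X_
t=9: _X_XXX_XXX__X_X_X_XXX__X_
t=10: _XXX_XXX_X__XXXXXXX_X__X_
t=11: _X_XXX_XXX__X_____XXX__X_
t=12: _XXX_XXX_X__X_XXX_X_X__X_
t=13: _X_XXX_XXX__XXX_XXXXX__X_
t=14: _XXX_XXX_X__X_XXX___X__X_
t=15: _X_XXX_XXX__XXX_X_X_X__X_
t=16: _XXX_XXX_X__X_XXXXXXX__X_
t=17: _X_XXX_XXX__XXX_____X__X_
t=18: _XXX_XXX_X__X_X_XXX_X__X_
t=19: _X_XXX_XXX__XXXXX_XXX__X_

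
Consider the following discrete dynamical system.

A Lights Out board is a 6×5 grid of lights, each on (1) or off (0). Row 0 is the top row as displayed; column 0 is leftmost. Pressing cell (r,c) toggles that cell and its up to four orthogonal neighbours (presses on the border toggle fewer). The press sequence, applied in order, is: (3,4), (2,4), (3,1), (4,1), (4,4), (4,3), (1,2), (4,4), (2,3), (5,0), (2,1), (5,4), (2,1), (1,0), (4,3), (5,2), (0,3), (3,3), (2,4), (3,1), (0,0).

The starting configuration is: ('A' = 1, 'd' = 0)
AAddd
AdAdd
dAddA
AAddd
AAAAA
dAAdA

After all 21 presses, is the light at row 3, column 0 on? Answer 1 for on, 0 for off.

1

k=0  AAddd
AdAdd
dAddA
AAddd
AAAAA
dAAdA
k=1  AAddd
AdAdd
dAddd
AAdAA
AAAAd
dAAdA
k=2  AAddd
AdAdA
dAdAA
AAdAd
AAAAd
dAAdA
k=3  AAddd
AdAdA
dddAA
ddAAd
AdAAd
dAAdA
k=4  AAddd
AdAdA
dddAA
dAAAd
dAdAd
ddAdA
k=5  AAddd
AdAdA
dddAA
dAAAA
dAddA
ddAdd
k=6  AAddd
AdAdA
dddAA
dAAdA
dAAAd
ddAAd
k=7  AAAdd
AAdAA
ddAAA
dAAdA
dAAAd
ddAAd
k=8  AAAdd
AAdAA
ddAAA
dAAdd
dAAdA
ddAAA
k=9  AAAdd
AAddA
ddddd
dAAAd
dAAdA
ddAAA
k=10  AAAdd
AAddA
ddddd
dAAAd
AAAdA
AAAAA
k=11  AAAdd
AdddA
AAAdd
ddAAd
AAAdA
AAAAA
k=12  AAAdd
AdddA
AAAdd
ddAAd
AAAdd
AAAdd
k=13  AAAdd
AAddA
ddddd
dAAAd
AAAdd
AAAdd
k=14  dAAdd
ddddA
Adddd
dAAAd
AAAdd
AAAdd
k=15  dAAdd
ddddA
Adddd
dAAdd
AAdAA
AAAAd
k=16  dAAdd
ddddA
Adddd
dAAdd
AAAAA
Adddd
k=17  dAdAA
dddAA
Adddd
dAAdd
AAAAA
Adddd
k=18  dAdAA
dddAA
AddAd
dAdAA
AAAdA
Adddd
k=19  dAdAA
dddAd
AdddA
dAdAd
AAAdA
Adddd
k=20  dAdAA
dddAd
AAddA
AdAAd
AdAdA
Adddd
k=21  AddAA
AddAd
AAddA
AdAAd
AdAdA
Adddd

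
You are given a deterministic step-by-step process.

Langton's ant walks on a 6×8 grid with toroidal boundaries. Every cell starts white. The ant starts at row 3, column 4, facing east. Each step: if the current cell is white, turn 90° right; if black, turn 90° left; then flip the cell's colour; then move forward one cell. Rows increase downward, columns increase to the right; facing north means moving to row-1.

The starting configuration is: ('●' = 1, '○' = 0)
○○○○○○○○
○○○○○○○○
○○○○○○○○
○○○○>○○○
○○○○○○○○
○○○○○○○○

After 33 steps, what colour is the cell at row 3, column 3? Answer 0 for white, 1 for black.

k=0  ○○○○○○○○
○○○○○○○○
○○○○○○○○
○○○○>○○○
○○○○○○○○
○○○○○○○○
k=1  ○○○○○○○○
○○○○○○○○
○○○○○○○○
○○○○●○○○
○○○○v○○○
○○○○○○○○
k=2  ○○○○○○○○
○○○○○○○○
○○○○○○○○
○○○○●○○○
○○○<●○○○
○○○○○○○○
k=3  ○○○○○○○○
○○○○○○○○
○○○○○○○○
○○○^●○○○
○○○●●○○○
○○○○○○○○
k=4  ○○○○○○○○
○○○○○○○○
○○○○○○○○
○○○●>○○○
○○○●●○○○
○○○○○○○○
k=5  ○○○○○○○○
○○○○○○○○
○○○○^○○○
○○○●○○○○
○○○●●○○○
○○○○○○○○
k=6  ○○○○○○○○
○○○○○○○○
○○○○●>○○
○○○●○○○○
○○○●●○○○
○○○○○○○○
k=7  ○○○○○○○○
○○○○○○○○
○○○○●●○○
○○○●○v○○
○○○●●○○○
○○○○○○○○
k=8  ○○○○○○○○
○○○○○○○○
○○○○●●○○
○○○●<●○○
○○○●●○○○
○○○○○○○○
k=9  ○○○○○○○○
○○○○○○○○
○○○○^●○○
○○○●●●○○
○○○●●○○○
○○○○○○○○
k=10  ○○○○○○○○
○○○○○○○○
○○○<○●○○
○○○●●●○○
○○○●●○○○
○○○○○○○○
k=11  ○○○○○○○○
○○○^○○○○
○○○●○●○○
○○○●●●○○
○○○●●○○○
○○○○○○○○
k=12  ○○○○○○○○
○○○●>○○○
○○○●○●○○
○○○●●●○○
○○○●●○○○
○○○○○○○○
k=13  ○○○○○○○○
○○○●●○○○
○○○●v●○○
○○○●●●○○
○○○●●○○○
○○○○○○○○
k=14  ○○○○○○○○
○○○●●○○○
○○○<●●○○
○○○●●●○○
○○○●●○○○
○○○○○○○○
k=15  ○○○○○○○○
○○○●●○○○
○○○○●●○○
○○○v●●○○
○○○●●○○○
○○○○○○○○
k=16  ○○○○○○○○
○○○●●○○○
○○○○●●○○
○○○○>●○○
○○○●●○○○
○○○○○○○○
k=17  ○○○○○○○○
○○○●●○○○
○○○○^●○○
○○○○○●○○
○○○●●○○○
○○○○○○○○
k=18  ○○○○○○○○
○○○●●○○○
○○○<○●○○
○○○○○●○○
○○○●●○○○
○○○○○○○○
k=19  ○○○○○○○○
○○○^●○○○
○○○●○●○○
○○○○○●○○
○○○●●○○○
○○○○○○○○
k=20  ○○○○○○○○
○○<○●○○○
○○○●○●○○
○○○○○●○○
○○○●●○○○
○○○○○○○○
k=21  ○○^○○○○○
○○●○●○○○
○○○●○●○○
○○○○○●○○
○○○●●○○○
○○○○○○○○
k=22  ○○●>○○○○
○○●○●○○○
○○○●○●○○
○○○○○●○○
○○○●●○○○
○○○○○○○○
k=23  ○○●●○○○○
○○●v●○○○
○○○●○●○○
○○○○○●○○
○○○●●○○○
○○○○○○○○
k=24  ○○●●○○○○
○○<●●○○○
○○○●○●○○
○○○○○●○○
○○○●●○○○
○○○○○○○○
k=25  ○○●●○○○○
○○○●●○○○
○○v●○●○○
○○○○○●○○
○○○●●○○○
○○○○○○○○
k=26  ○○●●○○○○
○○○●●○○○
○<●●○●○○
○○○○○●○○
○○○●●○○○
○○○○○○○○
k=27  ○○●●○○○○
○^○●●○○○
○●●●○●○○
○○○○○●○○
○○○●●○○○
○○○○○○○○
k=28  ○○●●○○○○
○●>●●○○○
○●●●○●○○
○○○○○●○○
○○○●●○○○
○○○○○○○○
k=29  ○○●●○○○○
○●●●●○○○
○●v●○●○○
○○○○○●○○
○○○●●○○○
○○○○○○○○
k=30  ○○●●○○○○
○●●●●○○○
○●○>○●○○
○○○○○●○○
○○○●●○○○
○○○○○○○○
k=31  ○○●●○○○○
○●●^●○○○
○●○○○●○○
○○○○○●○○
○○○●●○○○
○○○○○○○○
k=32  ○○●●○○○○
○●<○●○○○
○●○○○●○○
○○○○○●○○
○○○●●○○○
○○○○○○○○
k=33  ○○●●○○○○
○●○○●○○○
○●v○○●○○
○○○○○●○○
○○○●●○○○
○○○○○○○○

0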